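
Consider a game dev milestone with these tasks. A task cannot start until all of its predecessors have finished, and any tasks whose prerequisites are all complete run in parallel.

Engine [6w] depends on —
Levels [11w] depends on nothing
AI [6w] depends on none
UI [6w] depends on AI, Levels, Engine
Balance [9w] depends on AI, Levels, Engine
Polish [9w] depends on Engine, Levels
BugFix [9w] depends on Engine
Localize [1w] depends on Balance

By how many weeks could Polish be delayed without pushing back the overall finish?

1

The longest chain is Levels→Balance→Localize = 11+9+1 = 21; overall finish 21 weeks.
The longest chain containing Polish totals 20 weeks.
So Polish can slip 21 − 20 = 1 week.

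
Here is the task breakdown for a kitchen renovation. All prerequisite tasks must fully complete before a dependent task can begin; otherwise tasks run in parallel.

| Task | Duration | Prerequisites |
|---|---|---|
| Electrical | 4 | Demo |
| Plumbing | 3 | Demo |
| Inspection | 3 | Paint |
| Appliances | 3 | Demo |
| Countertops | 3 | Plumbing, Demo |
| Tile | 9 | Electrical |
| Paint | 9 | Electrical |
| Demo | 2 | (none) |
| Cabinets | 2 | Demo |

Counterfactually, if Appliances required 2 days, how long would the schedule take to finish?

Critical path before the change: Demo→Electrical→Paint→Inspection = 2+4+9+3 = 18 giving 18 days.
Appliances is off the critical path — its longest chain is 5 days, giving 13 of slack.
No other chain overtakes it, so the finish is 18 days.

18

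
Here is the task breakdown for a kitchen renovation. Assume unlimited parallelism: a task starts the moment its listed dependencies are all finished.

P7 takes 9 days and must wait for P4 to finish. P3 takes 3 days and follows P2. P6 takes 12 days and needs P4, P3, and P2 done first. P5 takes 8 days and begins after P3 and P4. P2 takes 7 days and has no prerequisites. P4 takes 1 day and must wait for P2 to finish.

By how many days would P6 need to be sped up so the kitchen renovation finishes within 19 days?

Current finish: 22 days; target: 19.
P6 is on every critical path, so each day cut from P6 cuts the finish by one (this holds down to a finish of 18).
Need 22 − 19 = 3 days off P6 → P6 becomes 9 days, finish becomes 19.

3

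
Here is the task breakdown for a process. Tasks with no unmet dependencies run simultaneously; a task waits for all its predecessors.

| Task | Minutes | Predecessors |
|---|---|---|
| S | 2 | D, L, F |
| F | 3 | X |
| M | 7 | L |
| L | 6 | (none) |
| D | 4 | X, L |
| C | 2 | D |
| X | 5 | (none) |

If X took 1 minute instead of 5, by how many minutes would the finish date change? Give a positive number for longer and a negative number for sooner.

0

Critical path before the change: L→M = 6+7 = 13 giving 13 minutes.
X is off the critical path — its longest chain is 11 minutes, giving 2 of slack.
That remains the longest chain; total 13 minutes.
Change in finish: 13 − 13 = +0 minutes.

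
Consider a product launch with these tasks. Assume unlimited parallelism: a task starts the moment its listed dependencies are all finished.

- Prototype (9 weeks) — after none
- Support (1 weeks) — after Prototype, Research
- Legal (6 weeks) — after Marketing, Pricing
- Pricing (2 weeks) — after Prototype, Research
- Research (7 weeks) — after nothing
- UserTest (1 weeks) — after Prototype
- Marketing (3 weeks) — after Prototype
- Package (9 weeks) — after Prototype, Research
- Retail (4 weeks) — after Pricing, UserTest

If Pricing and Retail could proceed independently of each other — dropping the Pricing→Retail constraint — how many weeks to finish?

With the dependency in place, Prototype→Package = 9+9 = 18 sets the finish at 18 weeks.
Without Pricing→Retail, Retail's earliest start moves from 11 to 10.
New critical path: Prototype→Package = 9+9 = 18 ⇒ 18 weeks.

18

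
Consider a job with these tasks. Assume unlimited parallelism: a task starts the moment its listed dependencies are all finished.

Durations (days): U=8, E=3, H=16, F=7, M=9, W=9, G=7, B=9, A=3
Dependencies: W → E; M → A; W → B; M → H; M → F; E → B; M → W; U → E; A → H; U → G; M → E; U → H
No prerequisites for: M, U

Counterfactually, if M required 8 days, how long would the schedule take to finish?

The binding path is M→W→E→B = 9+9+3+9 = 30; finish at 30 days.
M is on the critical path; changing it to 8 makes that path 29 days.
That remains the longest chain; total 29 days.

29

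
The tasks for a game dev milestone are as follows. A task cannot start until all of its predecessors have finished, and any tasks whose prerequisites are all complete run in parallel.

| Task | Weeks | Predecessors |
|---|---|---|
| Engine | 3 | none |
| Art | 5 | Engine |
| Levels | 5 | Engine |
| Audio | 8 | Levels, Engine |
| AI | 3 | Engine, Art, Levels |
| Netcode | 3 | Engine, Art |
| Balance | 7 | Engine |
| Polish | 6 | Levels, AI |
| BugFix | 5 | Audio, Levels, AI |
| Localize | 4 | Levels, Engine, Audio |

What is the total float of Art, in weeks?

4

Critical path: Engine→Levels→Audio→BugFix = 3+5+8+5 = 21, so the finish is 21 weeks.
The longest chain containing Art totals 17 weeks.
So Art can slip 12 − 8 = 4 weeks.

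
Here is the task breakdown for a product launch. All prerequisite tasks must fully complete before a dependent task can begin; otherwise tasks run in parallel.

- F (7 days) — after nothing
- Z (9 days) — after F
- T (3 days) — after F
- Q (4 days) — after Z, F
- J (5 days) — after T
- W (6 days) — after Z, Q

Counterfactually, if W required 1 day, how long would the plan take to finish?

21

Baseline: F→Z→Q→W = 7+9+4+6 = 26 → 26 days.
W lies on that path, so at 1 day the path becomes 21 days.
That remains the longest chain; total 21 days.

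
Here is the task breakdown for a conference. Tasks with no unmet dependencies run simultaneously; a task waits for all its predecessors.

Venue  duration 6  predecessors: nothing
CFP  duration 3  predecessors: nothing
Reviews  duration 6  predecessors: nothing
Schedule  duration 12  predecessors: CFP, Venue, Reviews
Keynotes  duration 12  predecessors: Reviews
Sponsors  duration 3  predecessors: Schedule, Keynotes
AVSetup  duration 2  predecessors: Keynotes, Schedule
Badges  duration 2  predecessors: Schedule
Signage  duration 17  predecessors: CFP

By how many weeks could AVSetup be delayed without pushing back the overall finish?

Critical path: Venue→Schedule→Sponsors = 6+12+3 = 21, so the finish is 21 weeks.
AVSetup finishes as early as 20 and must finish by 21.
Float = 21 − 20 = 1.

1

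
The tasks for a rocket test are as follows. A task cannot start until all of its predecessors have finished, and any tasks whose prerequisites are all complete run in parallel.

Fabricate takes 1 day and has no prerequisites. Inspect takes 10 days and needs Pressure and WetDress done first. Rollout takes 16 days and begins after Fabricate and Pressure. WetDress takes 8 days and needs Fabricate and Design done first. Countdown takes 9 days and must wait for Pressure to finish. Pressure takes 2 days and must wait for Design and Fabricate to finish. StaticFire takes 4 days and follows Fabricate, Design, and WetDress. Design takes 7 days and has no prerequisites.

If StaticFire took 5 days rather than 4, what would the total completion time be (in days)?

The binding path is Design→Pressure→Rollout = 7+2+16 = 25; finish at 25 days.
StaticFire is off the critical path — its longest chain is 19 days, giving 6 of slack.
The critical path is still Design→Pressure→Rollout; finish is now 25 days.

25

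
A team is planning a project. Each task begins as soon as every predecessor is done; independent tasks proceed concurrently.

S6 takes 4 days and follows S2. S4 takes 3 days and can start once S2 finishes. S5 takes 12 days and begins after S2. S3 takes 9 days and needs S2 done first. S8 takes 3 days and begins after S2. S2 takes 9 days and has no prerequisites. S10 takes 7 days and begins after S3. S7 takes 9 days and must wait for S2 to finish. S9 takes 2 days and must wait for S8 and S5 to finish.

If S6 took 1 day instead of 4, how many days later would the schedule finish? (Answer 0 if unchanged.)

The binding path is S2→S3→S10 = 9+9+7 = 25; finish at 25 days.
S6 is off the critical path — its longest chain is 13 days, giving 12 of slack.
That remains the longest chain; total 25 days.
Change in finish: 25 − 25 = +0 days.

0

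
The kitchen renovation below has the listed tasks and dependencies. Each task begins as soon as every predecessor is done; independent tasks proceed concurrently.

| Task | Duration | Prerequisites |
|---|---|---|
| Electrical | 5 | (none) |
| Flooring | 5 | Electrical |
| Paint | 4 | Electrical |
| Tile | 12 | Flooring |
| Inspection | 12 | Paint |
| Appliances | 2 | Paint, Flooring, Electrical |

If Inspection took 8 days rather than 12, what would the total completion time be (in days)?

Baseline: Electrical→Flooring→Tile = 5+5+12 = 22 → 22 days.
Inspection has 1 day of float (longest path through it is 21).
No other chain overtakes it, so the finish is 22 days.

22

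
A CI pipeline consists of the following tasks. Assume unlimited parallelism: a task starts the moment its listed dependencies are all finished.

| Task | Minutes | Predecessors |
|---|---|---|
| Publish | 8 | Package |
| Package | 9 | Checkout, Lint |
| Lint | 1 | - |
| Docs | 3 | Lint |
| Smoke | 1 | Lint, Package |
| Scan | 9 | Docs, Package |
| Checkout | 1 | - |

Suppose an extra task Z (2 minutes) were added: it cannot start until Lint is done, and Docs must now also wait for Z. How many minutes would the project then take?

Originally the project takes 19 minutes.
With Z inserted, Docs now waits for max(Lint, Z).
New critical path: Checkout→Package→Scan = 1+9+9 = 19 ⇒ 19 minutes.

19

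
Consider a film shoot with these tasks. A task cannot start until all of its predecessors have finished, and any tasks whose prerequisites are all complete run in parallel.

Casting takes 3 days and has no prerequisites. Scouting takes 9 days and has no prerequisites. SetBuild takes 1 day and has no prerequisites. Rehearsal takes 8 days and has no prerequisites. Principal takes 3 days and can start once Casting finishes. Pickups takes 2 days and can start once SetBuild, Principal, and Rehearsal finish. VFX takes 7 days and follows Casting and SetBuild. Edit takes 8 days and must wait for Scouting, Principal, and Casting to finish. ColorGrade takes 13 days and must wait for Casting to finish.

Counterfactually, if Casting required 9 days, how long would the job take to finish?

The binding path is Scouting→Edit = 9+8 = 17; finish at 17 days.
The longest path through Casting is only 16 days, so Casting has float 1.
Now Casting→ColorGrade = 9+13 = 22 is longest, so the finish becomes 22 days.

22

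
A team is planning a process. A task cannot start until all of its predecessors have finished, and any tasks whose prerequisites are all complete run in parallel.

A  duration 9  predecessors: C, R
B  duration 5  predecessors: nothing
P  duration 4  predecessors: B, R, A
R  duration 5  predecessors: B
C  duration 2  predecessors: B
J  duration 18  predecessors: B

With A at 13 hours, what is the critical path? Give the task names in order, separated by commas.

B, R, A, P

The binding path is B→R→A→P = 5+5+9+4 = 23; finish at 23 hours.
A lies on that path, so at 13 hours the path becomes 27 hours.
No other chain overtakes it, so the finish is 27 hours.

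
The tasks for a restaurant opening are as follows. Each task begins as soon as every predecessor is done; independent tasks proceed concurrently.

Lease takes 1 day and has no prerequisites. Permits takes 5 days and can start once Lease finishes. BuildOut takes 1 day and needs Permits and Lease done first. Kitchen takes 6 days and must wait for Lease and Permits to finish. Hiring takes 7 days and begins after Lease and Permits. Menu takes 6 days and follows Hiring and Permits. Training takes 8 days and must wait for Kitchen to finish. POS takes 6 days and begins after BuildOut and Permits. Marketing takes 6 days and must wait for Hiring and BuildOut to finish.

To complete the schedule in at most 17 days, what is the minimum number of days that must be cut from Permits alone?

Current finish: 20 days; target: 17.
Permits is on every critical path, so each day cut from Permits cuts the finish by one (this holds down to a finish of 16).
Need 20 − 17 = 3 days off Permits → Permits becomes 2 days, finish becomes 17.

3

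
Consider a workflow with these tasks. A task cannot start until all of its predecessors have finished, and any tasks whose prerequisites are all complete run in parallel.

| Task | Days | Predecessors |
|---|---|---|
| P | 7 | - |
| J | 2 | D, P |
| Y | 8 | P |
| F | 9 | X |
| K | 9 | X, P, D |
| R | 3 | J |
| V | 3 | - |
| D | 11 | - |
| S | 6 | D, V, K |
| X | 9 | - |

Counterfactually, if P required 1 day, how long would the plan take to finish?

The binding path is D→K→S = 11+9+6 = 26; finish at 26 days.
P is off the critical path — its longest chain is 22 days, giving 4 of slack.
The critical path is still D→K→S; finish is now 26 days.

26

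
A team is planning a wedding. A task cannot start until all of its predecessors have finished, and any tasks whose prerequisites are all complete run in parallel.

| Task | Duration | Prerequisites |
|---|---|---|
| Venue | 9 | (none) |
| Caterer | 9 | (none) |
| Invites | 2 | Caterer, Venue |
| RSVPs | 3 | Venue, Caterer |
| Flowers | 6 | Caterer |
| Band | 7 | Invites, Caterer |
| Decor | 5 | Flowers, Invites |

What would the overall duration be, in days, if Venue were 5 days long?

The binding path is Caterer→Flowers→Decor = 9+6+5 = 20; finish at 20 days.
Venue has 2 days of float (longest path through it is 18).
That remains the longest chain; total 20 days.

20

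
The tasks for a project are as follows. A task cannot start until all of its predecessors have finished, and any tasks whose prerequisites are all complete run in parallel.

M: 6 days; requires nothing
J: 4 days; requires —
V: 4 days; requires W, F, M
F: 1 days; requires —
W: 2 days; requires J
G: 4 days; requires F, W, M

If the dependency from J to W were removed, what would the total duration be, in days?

With the dependency in place, M→V = 6+4 = 10 sets the finish at 10 days.
Without J→W, W's earliest start moves from 4 to 0.
New critical path: M→V = 6+4 = 10 ⇒ 10 days.

10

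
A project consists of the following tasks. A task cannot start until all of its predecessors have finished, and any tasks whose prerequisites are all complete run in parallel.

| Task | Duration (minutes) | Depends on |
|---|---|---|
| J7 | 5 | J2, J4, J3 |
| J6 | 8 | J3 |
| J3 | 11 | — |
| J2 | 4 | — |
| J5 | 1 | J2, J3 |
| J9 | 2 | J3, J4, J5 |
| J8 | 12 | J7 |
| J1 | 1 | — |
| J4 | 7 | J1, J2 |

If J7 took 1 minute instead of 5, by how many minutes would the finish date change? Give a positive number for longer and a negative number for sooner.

Baseline: J2→J4→J7→J8 = 4+7+5+12 = 28 → 28 minutes.
J7 lies on that path, so at 1 minute the path becomes 24 minutes.
The critical path is still J2→J4→J7→J8; finish is now 24 minutes.
Change in finish: 24 − 28 = -4 minutes.

-4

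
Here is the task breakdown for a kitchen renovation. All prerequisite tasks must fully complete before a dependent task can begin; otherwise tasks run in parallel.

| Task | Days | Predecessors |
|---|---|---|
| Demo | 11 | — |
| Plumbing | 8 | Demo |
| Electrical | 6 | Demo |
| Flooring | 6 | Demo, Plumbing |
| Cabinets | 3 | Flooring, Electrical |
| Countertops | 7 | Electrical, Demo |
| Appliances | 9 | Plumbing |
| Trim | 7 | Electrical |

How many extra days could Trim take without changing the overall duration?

The longest chain is Demo→Plumbing→Flooring→Cabinets = 11+8+6+3 = 28; overall finish 28 days.
Longest path through Trim: 24 days (earliest finish 24, latest finish 28).
Slack of Trim = 21 − 17 = 4 days.

4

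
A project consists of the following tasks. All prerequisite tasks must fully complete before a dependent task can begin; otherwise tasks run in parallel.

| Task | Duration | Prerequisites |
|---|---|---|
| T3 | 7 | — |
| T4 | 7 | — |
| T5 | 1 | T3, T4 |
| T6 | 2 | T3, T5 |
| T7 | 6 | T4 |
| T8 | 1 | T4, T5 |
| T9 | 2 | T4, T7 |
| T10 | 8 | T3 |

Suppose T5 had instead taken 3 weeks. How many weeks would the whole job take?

15

Critical path before the change: T3→T10 = 7+8 = 15 giving 15 weeks.
The longest path through T5 is only 10 weeks, so T5 has float 5.
No other chain overtakes it, so the finish is 15 weeks.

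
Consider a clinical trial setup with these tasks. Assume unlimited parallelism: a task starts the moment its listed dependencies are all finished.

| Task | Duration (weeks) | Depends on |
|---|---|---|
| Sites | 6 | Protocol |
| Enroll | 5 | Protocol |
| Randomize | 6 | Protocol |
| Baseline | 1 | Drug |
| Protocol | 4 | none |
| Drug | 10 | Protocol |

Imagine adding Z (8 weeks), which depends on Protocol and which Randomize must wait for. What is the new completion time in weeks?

18

Originally the project takes 15 weeks.
With Z inserted, Randomize now waits for max(Protocol, Z).
New critical path: Protocol→Z→Randomize = 4+8+6 = 18 ⇒ 18 weeks.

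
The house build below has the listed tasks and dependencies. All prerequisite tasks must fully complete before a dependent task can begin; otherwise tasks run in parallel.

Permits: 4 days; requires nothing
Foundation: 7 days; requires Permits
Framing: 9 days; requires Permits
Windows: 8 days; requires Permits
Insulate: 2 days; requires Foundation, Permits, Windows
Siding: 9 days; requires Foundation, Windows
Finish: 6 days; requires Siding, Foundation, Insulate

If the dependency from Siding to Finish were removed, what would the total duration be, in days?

21

Before: longest chain Permits→Windows→Siding→Finish = 4+8+9+6 = 27, finish 27.
Without Siding→Finish, Finish's earliest start moves from 21 to 14.
New critical path: Permits→Windows→Siding = 4+8+9 = 21 ⇒ 21 days.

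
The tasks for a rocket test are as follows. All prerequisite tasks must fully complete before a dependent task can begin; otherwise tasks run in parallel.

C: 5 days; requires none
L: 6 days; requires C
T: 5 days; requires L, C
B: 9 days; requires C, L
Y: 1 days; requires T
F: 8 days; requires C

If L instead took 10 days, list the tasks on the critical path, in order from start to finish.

C, L, B

The binding path is C→L→B = 5+6+9 = 20; finish at 20 days.
L is on the critical path; changing it to 10 makes that path 24 days.
That remains the longest chain; total 24 days.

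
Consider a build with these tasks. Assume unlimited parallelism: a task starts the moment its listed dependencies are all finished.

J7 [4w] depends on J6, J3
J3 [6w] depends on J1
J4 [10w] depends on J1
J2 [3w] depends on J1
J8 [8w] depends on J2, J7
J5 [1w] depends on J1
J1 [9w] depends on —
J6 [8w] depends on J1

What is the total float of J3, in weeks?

2

The longest chain is J1→J6→J7→J8 = 9+8+4+8 = 29; overall finish 29 weeks.
J3 finishes as early as 15 and must finish by 17.
So J3 can slip 17 − 15 = 2 weeks.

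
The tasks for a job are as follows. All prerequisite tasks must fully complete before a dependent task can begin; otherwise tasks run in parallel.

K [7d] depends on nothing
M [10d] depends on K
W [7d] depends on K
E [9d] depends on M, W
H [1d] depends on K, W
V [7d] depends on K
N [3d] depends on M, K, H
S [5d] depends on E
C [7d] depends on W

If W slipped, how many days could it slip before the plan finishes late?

The longest chain is K→M→E→S = 7+10+9+5 = 31; overall finish 31 days.
The longest chain containing W totals 28 days.
So W can slip 17 − 14 = 3 days.

3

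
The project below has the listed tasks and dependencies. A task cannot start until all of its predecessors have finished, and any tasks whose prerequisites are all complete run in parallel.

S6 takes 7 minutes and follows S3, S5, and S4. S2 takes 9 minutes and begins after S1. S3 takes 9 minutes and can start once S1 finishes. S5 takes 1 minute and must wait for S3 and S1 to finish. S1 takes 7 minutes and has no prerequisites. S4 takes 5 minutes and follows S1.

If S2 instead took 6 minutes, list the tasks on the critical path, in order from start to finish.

S1, S3, S5, S6

As given, the longest chain is S1→S3→S5→S6 = 7+9+1+7 = 24, so the finish is 24 minutes.
S2 has 8 minutes of float (longest path through it is 16).
The critical path is still S1→S3→S5→S6; finish is now 24 minutes.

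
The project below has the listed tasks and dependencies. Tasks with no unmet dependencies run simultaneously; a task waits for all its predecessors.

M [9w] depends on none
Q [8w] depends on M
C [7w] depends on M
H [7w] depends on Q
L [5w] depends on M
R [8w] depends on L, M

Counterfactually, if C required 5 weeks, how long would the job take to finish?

24

Actual critical path: M→Q→H = 9+8+7 = 24 ⇒ 24 weeks.
C is off the critical path — its longest chain is 16 weeks, giving 8 of slack.
No other chain overtakes it, so the finish is 24 weeks.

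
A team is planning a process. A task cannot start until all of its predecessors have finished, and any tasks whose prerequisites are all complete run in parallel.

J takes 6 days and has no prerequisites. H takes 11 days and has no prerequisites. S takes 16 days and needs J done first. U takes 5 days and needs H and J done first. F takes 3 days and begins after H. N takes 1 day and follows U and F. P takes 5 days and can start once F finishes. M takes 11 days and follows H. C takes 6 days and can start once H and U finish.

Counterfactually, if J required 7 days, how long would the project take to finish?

Baseline: J→S = 6+16 = 22 → 22 days.
Since J is critical, the +1 change carries straight to that chain (now 23 days).
The critical path is still J→S; finish is now 23 days.

23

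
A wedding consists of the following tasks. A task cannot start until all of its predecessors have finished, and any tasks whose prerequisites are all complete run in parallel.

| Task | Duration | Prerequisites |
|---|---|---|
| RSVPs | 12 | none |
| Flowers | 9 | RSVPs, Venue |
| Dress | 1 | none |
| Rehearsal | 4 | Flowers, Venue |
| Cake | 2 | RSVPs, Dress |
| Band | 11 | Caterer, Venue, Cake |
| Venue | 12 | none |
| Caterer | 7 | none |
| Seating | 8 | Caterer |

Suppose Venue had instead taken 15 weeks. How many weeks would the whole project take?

The binding path is Venue→Flowers→Rehearsal = 12+9+4 = 25; finish at 25 weeks.
Since Venue is critical, the +3 change carries straight to that chain (now 28 weeks).
That remains the longest chain; total 28 weeks.

28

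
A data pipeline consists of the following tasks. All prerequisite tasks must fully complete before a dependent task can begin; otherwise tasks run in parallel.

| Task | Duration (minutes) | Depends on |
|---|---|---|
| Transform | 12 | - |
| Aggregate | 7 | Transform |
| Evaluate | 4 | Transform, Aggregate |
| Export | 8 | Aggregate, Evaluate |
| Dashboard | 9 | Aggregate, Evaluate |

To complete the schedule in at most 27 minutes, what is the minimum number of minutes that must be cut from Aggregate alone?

Current finish: 32 minutes; target: 27.
Aggregate is on every critical path, so each minute cut from Aggregate cuts the finish by one (this holds down to a finish of 26).
Need 32 − 27 = 5 minutes off Aggregate → Aggregate becomes 2 minutes, finish becomes 27.

5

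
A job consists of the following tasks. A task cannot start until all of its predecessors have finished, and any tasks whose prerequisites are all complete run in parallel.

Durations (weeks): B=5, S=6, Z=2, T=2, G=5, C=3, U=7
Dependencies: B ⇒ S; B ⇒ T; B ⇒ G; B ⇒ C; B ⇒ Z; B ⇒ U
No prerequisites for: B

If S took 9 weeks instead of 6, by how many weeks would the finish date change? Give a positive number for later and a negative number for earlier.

Baseline: B→U = 5+7 = 12 → 12 weeks.
The longest path through S is only 11 weeks, so S has float 1.
The binding chain switches to B→S = 5+9 = 14; finish 14 weeks.
Change in finish: 14 − 12 = +2 weeks.

2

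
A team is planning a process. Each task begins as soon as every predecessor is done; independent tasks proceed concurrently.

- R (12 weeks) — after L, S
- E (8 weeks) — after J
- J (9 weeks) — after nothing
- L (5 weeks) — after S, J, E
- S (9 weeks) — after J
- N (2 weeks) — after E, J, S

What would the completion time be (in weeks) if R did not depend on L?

Before: longest chain J→S→L→R = 9+9+5+12 = 35, finish 35.
Without L→R, R's earliest start moves from 23 to 18.
New critical path: J→S→R = 9+9+12 = 30 ⇒ 30 weeks.

30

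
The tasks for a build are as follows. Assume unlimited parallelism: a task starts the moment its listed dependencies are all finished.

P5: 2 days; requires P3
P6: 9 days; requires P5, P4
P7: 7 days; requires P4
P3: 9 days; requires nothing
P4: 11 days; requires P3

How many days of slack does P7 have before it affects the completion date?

Critical path: P3→P4→P6 = 9+11+9 = 29, so the finish is 29 days.
P7 finishes as early as 27 and must finish by 29.
So P7 can slip 29 − 27 = 2 days.

2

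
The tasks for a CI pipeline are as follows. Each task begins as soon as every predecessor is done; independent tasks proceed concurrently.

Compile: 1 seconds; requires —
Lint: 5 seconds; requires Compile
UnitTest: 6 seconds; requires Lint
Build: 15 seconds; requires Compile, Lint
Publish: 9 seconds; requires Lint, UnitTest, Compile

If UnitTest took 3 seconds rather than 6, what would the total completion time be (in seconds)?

21

Actual critical path: Compile→Lint→UnitTest→Publish = 1+5+6+9 = 21 ⇒ 21 seconds.
UnitTest lies on that path, so at 3 seconds the path becomes 18 seconds.
Now Compile→Lint→Build = 1+5+15 = 21 is longest, so the finish becomes 21 seconds.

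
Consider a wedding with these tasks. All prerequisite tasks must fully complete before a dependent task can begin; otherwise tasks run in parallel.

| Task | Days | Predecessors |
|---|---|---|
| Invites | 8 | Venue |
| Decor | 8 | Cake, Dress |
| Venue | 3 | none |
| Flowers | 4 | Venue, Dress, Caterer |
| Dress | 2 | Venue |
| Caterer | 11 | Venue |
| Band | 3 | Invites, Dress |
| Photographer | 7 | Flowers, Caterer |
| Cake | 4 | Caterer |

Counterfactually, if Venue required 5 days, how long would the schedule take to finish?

28

Baseline: Venue→Caterer→Cake→Decor = 3+11+4+8 = 26 → 26 days.
Since Venue is critical, the +2 change carries straight to that chain (now 28 days).
No other chain overtakes it, so the finish is 28 days.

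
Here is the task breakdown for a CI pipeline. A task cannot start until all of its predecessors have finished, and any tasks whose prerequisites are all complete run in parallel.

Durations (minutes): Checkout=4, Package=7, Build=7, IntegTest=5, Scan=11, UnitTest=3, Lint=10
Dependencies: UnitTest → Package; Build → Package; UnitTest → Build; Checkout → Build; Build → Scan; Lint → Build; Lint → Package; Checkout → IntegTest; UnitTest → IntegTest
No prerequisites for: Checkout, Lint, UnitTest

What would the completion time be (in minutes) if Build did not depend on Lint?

22

Before: longest chain Lint→Build→Scan = 10+7+11 = 28, finish 28.
Without Lint→Build, Build's earliest start moves from 10 to 4.
The longest chain is now Checkout→Build→Scan = 4+7+11 = 22, so the job takes 22 minutes.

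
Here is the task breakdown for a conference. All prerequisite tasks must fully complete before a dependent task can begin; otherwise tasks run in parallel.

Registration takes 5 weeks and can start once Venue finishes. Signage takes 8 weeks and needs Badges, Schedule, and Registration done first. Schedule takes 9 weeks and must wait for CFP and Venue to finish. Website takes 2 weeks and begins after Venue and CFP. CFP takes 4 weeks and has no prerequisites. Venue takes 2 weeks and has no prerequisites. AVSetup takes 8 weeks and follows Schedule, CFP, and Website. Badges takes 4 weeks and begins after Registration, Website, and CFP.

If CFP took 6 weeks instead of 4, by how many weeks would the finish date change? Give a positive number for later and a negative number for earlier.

The binding path is CFP→Schedule→AVSetup = 4+9+8 = 21; finish at 21 weeks.
CFP lies on that path, so at 6 weeks the path becomes 23 weeks.
No other chain overtakes it, so the finish is 23 weeks.
Change in finish: 23 − 21 = +2 weeks.

2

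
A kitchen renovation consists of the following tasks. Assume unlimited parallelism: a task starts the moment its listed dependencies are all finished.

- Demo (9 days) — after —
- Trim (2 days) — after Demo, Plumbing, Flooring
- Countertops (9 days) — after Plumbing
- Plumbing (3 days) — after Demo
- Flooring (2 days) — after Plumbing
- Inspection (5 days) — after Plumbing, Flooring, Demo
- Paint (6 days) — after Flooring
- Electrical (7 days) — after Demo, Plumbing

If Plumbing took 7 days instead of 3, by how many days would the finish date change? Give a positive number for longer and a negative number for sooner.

Critical path before the change: Demo→Plumbing→Countertops = 9+3+9 = 21 giving 21 days.
Plumbing is on the critical path; changing it to 7 makes that path 25 days.
That remains the longest chain; total 25 days.
Change in finish: 25 − 21 = +4 days.

4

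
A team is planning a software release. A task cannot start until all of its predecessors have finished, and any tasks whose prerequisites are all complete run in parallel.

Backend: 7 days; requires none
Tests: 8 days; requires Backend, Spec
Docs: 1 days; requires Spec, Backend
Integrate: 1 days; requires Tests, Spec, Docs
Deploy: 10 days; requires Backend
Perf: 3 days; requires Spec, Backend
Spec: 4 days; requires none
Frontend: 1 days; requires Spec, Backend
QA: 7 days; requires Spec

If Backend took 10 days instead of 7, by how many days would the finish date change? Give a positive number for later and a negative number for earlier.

3

The binding path is Backend→Deploy = 7+10 = 17; finish at 17 days.
Backend is on the critical path; changing it to 10 makes that path 20 days.
The critical path is still Backend→Deploy; finish is now 20 days.
Change in finish: 20 − 17 = +3 days.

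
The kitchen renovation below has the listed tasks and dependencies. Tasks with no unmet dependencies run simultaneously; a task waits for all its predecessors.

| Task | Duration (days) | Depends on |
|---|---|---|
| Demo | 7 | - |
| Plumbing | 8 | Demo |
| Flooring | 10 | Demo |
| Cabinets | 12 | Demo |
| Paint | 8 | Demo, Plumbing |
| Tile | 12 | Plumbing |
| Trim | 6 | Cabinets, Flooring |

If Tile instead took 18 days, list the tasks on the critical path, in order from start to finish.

Demo, Plumbing, Tile

The binding path is Demo→Plumbing→Tile = 7+8+12 = 27; finish at 27 days.
Tile is on the critical path; changing it to 18 makes that path 33 days.
No other chain overtakes it, so the finish is 33 days.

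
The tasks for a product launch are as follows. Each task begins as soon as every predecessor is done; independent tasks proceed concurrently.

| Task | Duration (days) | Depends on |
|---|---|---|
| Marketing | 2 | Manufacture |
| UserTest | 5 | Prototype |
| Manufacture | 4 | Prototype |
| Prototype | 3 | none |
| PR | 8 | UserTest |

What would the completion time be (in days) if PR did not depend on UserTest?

Before: longest chain Prototype→UserTest→PR = 3+5+8 = 16, finish 16.
Without UserTest→PR, PR's earliest start moves from 8 to 0.
The longest chain is now Prototype→Manufacture→Marketing = 3+4+2 = 9, so the schedule takes 9 days.

9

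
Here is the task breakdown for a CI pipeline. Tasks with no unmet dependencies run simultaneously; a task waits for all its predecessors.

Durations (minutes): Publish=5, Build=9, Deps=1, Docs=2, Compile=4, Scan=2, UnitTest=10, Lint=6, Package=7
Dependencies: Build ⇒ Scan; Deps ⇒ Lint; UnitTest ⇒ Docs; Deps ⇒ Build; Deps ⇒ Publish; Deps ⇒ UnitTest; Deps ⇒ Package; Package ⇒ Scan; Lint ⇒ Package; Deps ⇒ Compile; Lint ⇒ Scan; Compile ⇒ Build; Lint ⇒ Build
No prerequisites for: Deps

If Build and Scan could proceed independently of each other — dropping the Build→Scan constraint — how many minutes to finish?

16

With the dependency in place, Deps→Lint→Build→Scan = 1+6+9+2 = 18 sets the finish at 18 minutes.
Without Build→Scan, Scan's earliest start moves from 16 to 14.
After: Deps→Lint→Build = 1+6+9 = 16 → 16 minutes.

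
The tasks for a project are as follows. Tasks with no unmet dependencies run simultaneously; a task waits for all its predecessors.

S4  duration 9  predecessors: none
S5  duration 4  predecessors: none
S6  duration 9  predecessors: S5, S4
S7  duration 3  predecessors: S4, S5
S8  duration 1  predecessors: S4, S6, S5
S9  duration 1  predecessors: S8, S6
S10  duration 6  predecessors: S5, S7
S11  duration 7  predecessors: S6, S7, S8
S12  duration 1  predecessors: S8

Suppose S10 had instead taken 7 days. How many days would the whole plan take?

26

The binding path is S4→S6→S8→S11 = 9+9+1+7 = 26; finish at 26 days.
S10 is off the critical path — its longest chain is 18 days, giving 8 of slack.
No other chain overtakes it, so the finish is 26 days.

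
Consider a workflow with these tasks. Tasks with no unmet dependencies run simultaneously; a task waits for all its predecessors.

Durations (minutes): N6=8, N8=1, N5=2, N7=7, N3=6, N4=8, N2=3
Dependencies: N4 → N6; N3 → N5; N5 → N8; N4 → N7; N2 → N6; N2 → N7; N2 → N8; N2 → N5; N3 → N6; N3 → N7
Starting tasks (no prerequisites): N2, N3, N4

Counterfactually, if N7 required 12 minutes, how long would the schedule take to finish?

20

The binding path is N4→N6 = 8+8 = 16; finish at 16 minutes.
The longest path through N7 is only 15 minutes, so N7 has float 1.
Now N4→N7 = 8+12 = 20 is longest, so the finish becomes 20 minutes.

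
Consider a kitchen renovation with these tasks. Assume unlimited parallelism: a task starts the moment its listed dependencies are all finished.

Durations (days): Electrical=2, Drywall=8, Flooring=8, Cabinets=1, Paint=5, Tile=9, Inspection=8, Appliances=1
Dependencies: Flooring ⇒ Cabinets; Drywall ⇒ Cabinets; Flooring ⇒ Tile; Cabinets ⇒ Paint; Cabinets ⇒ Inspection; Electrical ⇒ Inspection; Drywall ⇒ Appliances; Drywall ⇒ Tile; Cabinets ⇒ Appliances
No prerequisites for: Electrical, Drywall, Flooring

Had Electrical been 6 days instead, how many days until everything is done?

17

As given, the longest chain is Drywall→Cabinets→Inspection = 8+1+8 = 17, so the finish is 17 days.
Electrical has 7 days of float (longest path through it is 10).
No other chain overtakes it, so the finish is 17 days.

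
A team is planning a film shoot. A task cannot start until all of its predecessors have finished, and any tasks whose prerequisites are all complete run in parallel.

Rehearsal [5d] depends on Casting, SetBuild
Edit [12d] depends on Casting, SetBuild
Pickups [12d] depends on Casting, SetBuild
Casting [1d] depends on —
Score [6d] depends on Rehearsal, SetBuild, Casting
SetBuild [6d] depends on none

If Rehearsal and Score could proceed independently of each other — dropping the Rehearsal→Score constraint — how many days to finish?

18

Before: longest chain SetBuild→Pickups = 6+12 = 18, finish 18.
Without Rehearsal→Score, Score's earliest start moves from 11 to 6.
The longest chain is now SetBuild→Pickups = 6+12 = 18, so the film shoot takes 18 days.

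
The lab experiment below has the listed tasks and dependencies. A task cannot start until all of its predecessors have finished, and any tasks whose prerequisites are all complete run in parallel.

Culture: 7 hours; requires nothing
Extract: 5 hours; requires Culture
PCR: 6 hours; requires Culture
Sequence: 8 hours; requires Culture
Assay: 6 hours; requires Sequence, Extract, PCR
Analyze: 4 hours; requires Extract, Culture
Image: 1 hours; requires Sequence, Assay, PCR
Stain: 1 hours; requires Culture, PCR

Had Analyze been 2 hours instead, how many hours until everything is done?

Actual critical path: Culture→Sequence→Assay→Image = 7+8+6+1 = 22 ⇒ 22 hours.
Analyze is off the critical path — its longest chain is 16 hours, giving 6 of slack.
That remains the longest chain; total 22 hours.

22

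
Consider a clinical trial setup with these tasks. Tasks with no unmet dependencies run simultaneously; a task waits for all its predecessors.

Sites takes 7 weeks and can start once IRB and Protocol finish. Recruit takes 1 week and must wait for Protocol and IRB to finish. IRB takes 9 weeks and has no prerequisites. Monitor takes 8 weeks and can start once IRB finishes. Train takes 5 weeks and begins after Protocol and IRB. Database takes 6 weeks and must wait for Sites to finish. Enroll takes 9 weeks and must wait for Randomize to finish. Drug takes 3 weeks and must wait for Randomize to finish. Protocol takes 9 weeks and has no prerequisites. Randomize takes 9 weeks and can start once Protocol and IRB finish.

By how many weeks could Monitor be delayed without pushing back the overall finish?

Protocol→Randomize→Enroll = 9+9+9 = 27 sets the makespan at 27 weeks.
Monitor finishes as early as 17 and must finish by 27.
Slack of Monitor = 19 − 9 = 10 weeks.

10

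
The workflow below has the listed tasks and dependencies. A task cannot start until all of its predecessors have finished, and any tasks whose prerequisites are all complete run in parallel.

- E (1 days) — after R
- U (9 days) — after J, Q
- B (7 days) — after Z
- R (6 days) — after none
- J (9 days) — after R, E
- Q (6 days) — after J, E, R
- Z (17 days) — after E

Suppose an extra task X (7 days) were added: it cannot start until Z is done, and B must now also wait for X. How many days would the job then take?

38

Originally the job takes 31 days.
With X inserted, B now waits for max(Z, X).
New critical path: R→E→Z→X→B = 6+1+17+7+7 = 38 ⇒ 38 days.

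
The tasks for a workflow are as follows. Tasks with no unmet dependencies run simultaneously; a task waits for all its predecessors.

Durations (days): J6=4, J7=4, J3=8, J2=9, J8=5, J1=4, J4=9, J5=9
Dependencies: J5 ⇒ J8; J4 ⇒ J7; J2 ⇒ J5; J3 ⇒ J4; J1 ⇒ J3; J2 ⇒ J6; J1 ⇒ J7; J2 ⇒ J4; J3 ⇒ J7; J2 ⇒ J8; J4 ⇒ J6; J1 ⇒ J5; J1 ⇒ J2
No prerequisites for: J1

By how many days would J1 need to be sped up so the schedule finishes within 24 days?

3

Current finish: 27 days; target: 24.
J1 is on every critical path, so each day cut from J1 cuts the finish by one (this holds down to a finish of 24).
Need 27 − 24 = 3 days off J1 → J1 becomes 1 day, finish becomes 24.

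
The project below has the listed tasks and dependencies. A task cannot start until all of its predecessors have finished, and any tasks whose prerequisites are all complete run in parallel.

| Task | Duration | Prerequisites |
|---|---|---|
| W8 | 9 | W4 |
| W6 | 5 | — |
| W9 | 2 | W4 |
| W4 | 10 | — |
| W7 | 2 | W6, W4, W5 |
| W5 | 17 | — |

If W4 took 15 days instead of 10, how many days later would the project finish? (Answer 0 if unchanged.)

Baseline: W4→W8 = 10+9 = 19 → 19 days.
Since W4 is critical, the +5 change carries straight to that chain (now 24 days).
No other chain overtakes it, so the finish is 24 days.
Change in finish: 24 − 19 = +5 days.

5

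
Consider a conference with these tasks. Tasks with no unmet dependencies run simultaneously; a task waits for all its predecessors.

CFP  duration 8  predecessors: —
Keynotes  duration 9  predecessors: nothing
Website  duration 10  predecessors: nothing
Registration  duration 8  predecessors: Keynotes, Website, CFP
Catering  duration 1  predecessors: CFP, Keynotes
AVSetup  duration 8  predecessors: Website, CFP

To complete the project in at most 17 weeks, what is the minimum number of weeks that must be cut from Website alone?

Current finish: 18 weeks; target: 17.
Website is on every critical path, so each week cut from Website cuts the finish by one (this holds down to a finish of 17).
Need 18 − 17 = 1 week off Website → Website becomes 9 weeks, finish becomes 17.

1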